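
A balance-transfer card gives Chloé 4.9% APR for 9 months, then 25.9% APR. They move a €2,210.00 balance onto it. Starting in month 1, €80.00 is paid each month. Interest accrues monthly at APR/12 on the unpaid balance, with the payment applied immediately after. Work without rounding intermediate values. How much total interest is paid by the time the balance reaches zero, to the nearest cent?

Promo months 1–9 at r₀ = 4.9%/12 = 0.00408333; months 10+ at r₁ = 25.9%/12 = 0.0215833.
After month 9: iterate B ← B·(1+r₀) − €80.00 for 9 months → €1,560.68.
Then at r₁ with €80.00/mo: n₂ = −ln(1 − r₁·B/P)/ln(1+r₁) ≈ 25.60 → 26 more payments.
Total paid = 34·€80.00 + €47.83 = €2,767.83; interest = €2,767.83 − €2,210.00 = €557.83.

€557.83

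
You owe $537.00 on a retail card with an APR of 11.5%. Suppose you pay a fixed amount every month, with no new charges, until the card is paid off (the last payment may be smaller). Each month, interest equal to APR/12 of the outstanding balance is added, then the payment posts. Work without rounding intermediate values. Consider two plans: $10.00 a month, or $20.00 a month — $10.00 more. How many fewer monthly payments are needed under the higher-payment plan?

Monthly rate r = 11.5%/12 = 0.958333% = 0.00958333.
At $10.00/mo: n = ⌈−ln(1 − rB₀/P)/ln(1+r)⌉ = 76 payments (last $7.88); total interest = total paid − $537.00 = $220.88.
At $20.00/mo: 32 payments (last $3.81); total interest $86.81.
Payments saved = 76 − 32 = 44.

44 fewer payments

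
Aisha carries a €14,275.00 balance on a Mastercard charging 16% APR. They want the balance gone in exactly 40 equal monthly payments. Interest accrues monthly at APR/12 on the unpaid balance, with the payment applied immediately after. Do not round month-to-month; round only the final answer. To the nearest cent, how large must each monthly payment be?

€462.78

Monthly rate r = 16%/12 = 1.33333% = 0.0133333.
Level-payment amortization: P = B₀·r / (1 − (1+r)^(−n)) = 14275.00·0.0133333 / (1 − 1.01333^(−40)).
Denominator 1 − (1+r)^(−40) = 0.411282637.
P = 190.333 / 0.411282637 ≈ 462.78.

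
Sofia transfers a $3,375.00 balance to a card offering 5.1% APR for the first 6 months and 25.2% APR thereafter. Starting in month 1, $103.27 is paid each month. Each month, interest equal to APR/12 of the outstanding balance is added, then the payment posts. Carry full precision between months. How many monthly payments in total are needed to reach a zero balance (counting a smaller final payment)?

48 months

Promo months 1–6 at r₀ = 5.1%/12 = 0.00425; months 7+ at r₁ = 25.2%/12 = 0.021.
After month 6: iterate B ← B·(1+r₀) − $103.27 for 6 months → $2,835.74.
Then at r₁ with $103.27/mo: n₂ = −ln(1 − r₁·B/P)/ln(1+r₁) ≈ 41.36 → 42 more payments.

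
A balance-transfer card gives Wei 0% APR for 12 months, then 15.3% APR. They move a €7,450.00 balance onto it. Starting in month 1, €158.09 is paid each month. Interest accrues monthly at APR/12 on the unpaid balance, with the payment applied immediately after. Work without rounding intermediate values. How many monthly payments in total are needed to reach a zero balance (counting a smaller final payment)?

Promo months 1–12 at r₀ = 0%/12 = 0; months 13+ at r₁ = 15.3%/12 = 0.01275.
After month 12 (no interest yet): B = €7,450.00 − 12·€158.09 = €5,552.92.
Then at r₁ with €158.09/mo: n₂ = −ln(1 − r₁·B/P)/ln(1+r₁) ≈ 46.88 → 47 more payments.

59 months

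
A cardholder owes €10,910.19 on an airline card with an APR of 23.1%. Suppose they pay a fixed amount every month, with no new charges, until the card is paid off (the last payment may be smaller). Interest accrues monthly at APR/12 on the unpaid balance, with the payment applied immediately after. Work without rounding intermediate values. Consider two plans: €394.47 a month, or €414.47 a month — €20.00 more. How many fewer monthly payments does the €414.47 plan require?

Monthly rate r = 23.1%/12 = 1.925% = 0.01925.
At €394.47/mo: n = ⌈−ln(1 − rB₀/P)/ln(1+r)⌉ = 40 payments (last €342.94); total interest = total paid − €10,910.19 = €4,817.08.
At €414.47/mo: 38 payments (last €26.35); total interest €4,451.55.
Payments saved = 40 − 38 = 2.

2 fewer payments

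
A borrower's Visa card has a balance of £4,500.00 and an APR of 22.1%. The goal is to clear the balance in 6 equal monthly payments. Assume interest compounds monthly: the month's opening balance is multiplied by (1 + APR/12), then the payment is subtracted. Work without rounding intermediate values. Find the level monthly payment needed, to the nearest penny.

Monthly rate r = 22.1%/12 = 1.84167% = 0.0184167.
Level-payment amortization: P = B₀·r / (1 − (1+r)^(−n)) = 4500.00·0.0184167 / (1 − 1.01842^(−6)).
Denominator 1 − (1+r)^(−6) = 0.103713177.
P = 82.875 / 0.103713177 ≈ 799.08.

£799.08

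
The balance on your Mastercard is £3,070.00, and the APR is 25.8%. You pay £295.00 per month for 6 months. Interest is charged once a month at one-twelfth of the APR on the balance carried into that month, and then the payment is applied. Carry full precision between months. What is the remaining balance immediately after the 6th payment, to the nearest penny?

Monthly rate r = 25.8%/12 = 2.15% = 0.0215.
Each month: B ← B·(1+r) − £295.00.
Month 1: interest £66.01; balance after payment £2,841.01.
Month 2: interest £61.08; balance after payment £2,607.09.
Month 3: interest £56.05; balance after payment £2,368.14.
Month 4: interest £50.91; balance after payment £2,124.05.
Month 5: interest £45.67; balance after payment £1,874.72.
Month 6: interest £40.31; balance after payment £1,620.03.

£1,620.03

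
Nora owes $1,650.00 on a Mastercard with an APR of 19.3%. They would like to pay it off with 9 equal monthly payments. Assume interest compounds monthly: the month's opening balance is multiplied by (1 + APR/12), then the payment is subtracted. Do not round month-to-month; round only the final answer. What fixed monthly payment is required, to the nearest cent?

$198.39

Monthly rate r = 19.3%/12 = 1.60833% = 0.0160833.
Level-payment amortization: P = B₀·r / (1 − (1+r)^(−n)) = 1650.00·0.0160833 / (1 − 1.01608^(−9)).
Denominator 1 − (1+r)^(−9) = 0.133764356.
P = 26.5375 / 0.133764356 ≈ 198.39.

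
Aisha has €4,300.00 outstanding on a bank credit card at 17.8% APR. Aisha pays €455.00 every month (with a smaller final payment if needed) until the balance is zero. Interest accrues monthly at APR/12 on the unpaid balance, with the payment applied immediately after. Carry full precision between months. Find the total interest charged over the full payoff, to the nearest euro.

€368

Monthly rate r = 17.8%/12 = 1.48333% = 0.0148333.
Payoff takes n = ⌈−ln(1 − rB₀/P)/ln(1+r)⌉ = ⌈10.258⌉ = 11 payments; the last is €117.82.
Total paid = 10·€455.00 + €117.82 = €4,667.82.
Total interest = total paid − principal = €4,667.82 − €4,300.00 = €367.82.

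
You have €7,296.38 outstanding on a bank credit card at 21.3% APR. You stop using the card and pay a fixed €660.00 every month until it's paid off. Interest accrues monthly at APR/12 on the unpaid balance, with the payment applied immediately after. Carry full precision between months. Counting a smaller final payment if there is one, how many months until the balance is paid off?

13 payments

Monthly rate r = 21.3%/12 = 1.775% = 0.01775.
Recurrence: B ← B·(1+r) − €660.00.
Month 1: interest €129.51; balance after payment €6,765.89.
Month 2: interest €120.09; balance after payment €6,225.99.
Closed form: n = −ln(1 − rB₀/P)/ln(1+r) = −ln(0.80377)/ln(1.01775) ≈ 12.415, so the balance reaches zero during payment 13.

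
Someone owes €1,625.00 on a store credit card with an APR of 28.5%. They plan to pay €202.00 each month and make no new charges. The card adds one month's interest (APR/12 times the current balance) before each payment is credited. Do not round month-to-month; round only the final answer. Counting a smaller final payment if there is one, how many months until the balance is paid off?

10 months

Monthly rate r = 28.5%/12 = 2.375% = 0.02375.
Recurrence: B ← B·(1+r) − €202.00.
Month 1: interest €38.59; balance after payment €1,461.59.
Month 2: interest €34.71; balance after payment €1,294.31.
Closed form: n = −ln(1 − rB₀/P)/ln(1+r) = −ln(0.80894)/ln(1.02375) ≈ 9.033, so the balance reaches zero during payment 10.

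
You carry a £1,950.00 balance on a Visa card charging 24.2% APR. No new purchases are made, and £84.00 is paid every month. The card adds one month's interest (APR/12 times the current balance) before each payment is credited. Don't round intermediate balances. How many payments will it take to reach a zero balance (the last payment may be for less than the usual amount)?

Monthly rate r = 24.2%/12 = 2.01667% = 0.0201667.
Recurrence: B ← B·(1+r) − £84.00.
Month 1: interest £39.32; balance after payment £1,905.33.
Month 2: interest £38.42; balance after payment £1,859.75.
Closed form: n = −ln(1 − rB₀/P)/ln(1+r) = −ln(0.53185)/ln(1.02017) ≈ 31.624, so the balance reaches zero during payment 32.

32 months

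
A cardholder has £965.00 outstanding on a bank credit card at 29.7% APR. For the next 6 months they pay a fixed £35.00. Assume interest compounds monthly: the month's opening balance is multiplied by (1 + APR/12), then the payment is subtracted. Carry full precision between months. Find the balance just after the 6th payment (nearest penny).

Monthly rate r = 29.7%/12 = 2.475% = 0.02475.
Each month: B ← B·(1+r) − £35.00.
Month 1: interest £23.88; balance after payment £953.88.
Month 2: interest £23.61; balance after payment £942.49.
Month 3: interest £23.33; balance after payment £930.82.
Month 4: interest £23.04; balance after payment £918.86.
Month 5: interest £22.74; balance after payment £906.60.
Month 6: interest £22.44; balance after payment £894.04.

£894.04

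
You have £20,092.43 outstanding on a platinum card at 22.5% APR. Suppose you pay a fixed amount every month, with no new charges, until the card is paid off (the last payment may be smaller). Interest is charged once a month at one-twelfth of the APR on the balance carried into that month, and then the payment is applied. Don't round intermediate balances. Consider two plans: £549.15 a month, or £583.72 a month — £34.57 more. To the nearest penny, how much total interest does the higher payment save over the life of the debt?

Monthly rate r = 22.5%/12 = 1.875% = 0.01875.
At £549.15/mo: n = ⌈−ln(1 − rB₀/P)/ln(1+r)⌉ = 63 payments (last £199.84); total interest = total paid − £20,092.43 = £14,154.71.
At £583.72/mo: 56 payments (last £474.20); total interest £12,486.37.
Interest saved = £14,154.71 − £12,486.37 = £1,668.34.

£1,668.34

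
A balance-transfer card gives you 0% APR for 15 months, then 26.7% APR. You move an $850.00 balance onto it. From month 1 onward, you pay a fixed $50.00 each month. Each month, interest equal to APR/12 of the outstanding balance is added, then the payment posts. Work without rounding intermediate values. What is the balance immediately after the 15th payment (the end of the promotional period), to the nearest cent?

$100.00

Promo months 1–15 at r₀ = 0%/12 = 0; months 16+ at r₁ = 26.7%/12 = 0.02225.
After month 15 (no interest yet): B = $850.00 − 15·$50.00 = $100.00.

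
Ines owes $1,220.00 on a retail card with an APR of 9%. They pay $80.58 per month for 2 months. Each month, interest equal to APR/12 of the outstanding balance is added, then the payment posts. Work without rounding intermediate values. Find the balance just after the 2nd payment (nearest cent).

$1,076.60

Monthly rate r = 9%/12 = 0.75% = 0.0075.
Each month: B ← B·(1+r) − $80.58.
Month 1: interest $9.15; balance after payment $1,148.57.
Month 2: interest $8.61; balance after payment $1,076.60.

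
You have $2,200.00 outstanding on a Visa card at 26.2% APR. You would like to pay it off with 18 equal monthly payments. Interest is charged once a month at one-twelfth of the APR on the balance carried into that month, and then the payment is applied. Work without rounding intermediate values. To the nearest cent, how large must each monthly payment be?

Monthly rate r = 26.2%/12 = 2.18333% = 0.0218333.
Level-payment amortization: P = B₀·r / (1 − (1+r)^(−n)) = 2200.00·0.0218333 / (1 − 1.02183^(−18)).
Denominator 1 − (1+r)^(−18) = 0.322110641.
P = 48.0333 / 0.322110641 ≈ 149.12.

$149.12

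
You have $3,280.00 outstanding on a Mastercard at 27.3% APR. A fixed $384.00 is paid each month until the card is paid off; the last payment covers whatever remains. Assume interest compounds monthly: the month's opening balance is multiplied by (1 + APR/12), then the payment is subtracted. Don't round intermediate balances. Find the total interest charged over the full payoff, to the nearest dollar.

$409

Monthly rate r = 27.3%/12 = 2.275% = 0.02275.
Payoff takes n = ⌈−ln(1 − rB₀/P)/ln(1+r)⌉ = ⌈9.605⌉ = 10 payments; the last is $233.47.
Total paid = 9·$384.00 + $233.47 = $3,689.47.
Total interest = total paid − principal = $3,689.47 − $3,280.00 = $409.47.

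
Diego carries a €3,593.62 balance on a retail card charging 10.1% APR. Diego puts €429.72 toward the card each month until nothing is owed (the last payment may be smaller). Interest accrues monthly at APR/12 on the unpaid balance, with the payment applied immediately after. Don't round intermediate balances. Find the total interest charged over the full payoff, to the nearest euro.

€149

Monthly rate r = 10.1%/12 = 0.841667% = 0.00841667.
Payoff takes n = ⌈−ln(1 − rB₀/P)/ln(1+r)⌉ = ⌈8.708⌉ = 9 payments; the last is €304.63.
Total paid = 8·€429.72 + €304.63 = €3,742.39.
Total interest = total paid − principal = €3,742.39 − €3,593.62 = €148.77.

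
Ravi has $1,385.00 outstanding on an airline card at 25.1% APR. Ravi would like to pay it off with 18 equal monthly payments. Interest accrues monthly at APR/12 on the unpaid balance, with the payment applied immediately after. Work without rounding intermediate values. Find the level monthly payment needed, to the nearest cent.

Monthly rate r = 25.1%/12 = 2.09167% = 0.0209167.
Level-payment amortization: P = B₀·r / (1 − (1+r)^(−n)) = 1385.00·0.0209167 / (1 − 1.02092^(−18)).
Denominator 1 − (1+r)^(−18) = 0.311070612.
P = 28.9696 / 0.311070612 ≈ 93.13.

$93.13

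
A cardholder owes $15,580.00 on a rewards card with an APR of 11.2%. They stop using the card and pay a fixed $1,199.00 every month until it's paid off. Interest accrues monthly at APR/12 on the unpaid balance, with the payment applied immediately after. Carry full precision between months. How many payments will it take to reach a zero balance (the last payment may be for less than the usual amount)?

14 months

Monthly rate r = 11.2%/12 = 0.933333% = 0.00933333.
Recurrence: B ← B·(1+r) − $1,199.00.
Month 1: interest $145.41; balance after payment $14,526.41.
Month 2: interest $135.58; balance after payment $13,462.99.
Closed form: n = −ln(1 − rB₀/P)/ln(1+r) = −ln(0.87872)/ln(1.00933) ≈ 13.917, so the balance reaches zero during payment 14.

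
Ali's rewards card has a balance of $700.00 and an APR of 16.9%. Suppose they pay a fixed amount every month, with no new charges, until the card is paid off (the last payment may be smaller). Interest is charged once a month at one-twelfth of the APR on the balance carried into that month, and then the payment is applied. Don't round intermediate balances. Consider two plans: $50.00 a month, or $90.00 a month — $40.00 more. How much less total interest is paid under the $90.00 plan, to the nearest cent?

Monthly rate r = 16.9%/12 = 1.40833% = 0.0140833.
At $50.00/mo: n = ⌈−ln(1 − rB₀/P)/ln(1+r)⌉ = 16 payments (last $35.22); total interest = total paid − $700.00 = $85.22.
At $90.00/mo: 9 payments (last $26.73); total interest $46.73.
Interest saved = $85.22 − $46.73 = $38.49.

$38.49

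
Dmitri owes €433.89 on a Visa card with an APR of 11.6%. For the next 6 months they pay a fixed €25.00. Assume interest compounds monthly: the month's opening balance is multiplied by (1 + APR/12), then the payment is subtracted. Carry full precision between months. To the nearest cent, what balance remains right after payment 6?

€306.00

Monthly rate r = 11.6%/12 = 0.966667% = 0.00966667.
Each month: B ← B·(1+r) − €25.00.
Month 1: interest €4.19; balance after payment €413.08.
Month 2: interest €3.99; balance after payment €392.08.
Month 3: interest €3.79; balance after payment €370.87.
Month 4: interest €3.59; balance after payment €349.45.
Month 5: interest €3.38; balance after payment €327.83.
Month 6: interest €3.17; balance after payment €306.00.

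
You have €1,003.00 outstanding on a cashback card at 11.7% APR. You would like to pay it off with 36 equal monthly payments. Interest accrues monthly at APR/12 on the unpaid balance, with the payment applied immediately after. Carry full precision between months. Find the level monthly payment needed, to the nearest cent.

Monthly rate r = 11.7%/12 = 0.975% = 0.00975.
Level-payment amortization: P = B₀·r / (1 − (1+r)^(−n)) = 1003.00·0.00975 / (1 − 1.00975^(−36)).
Denominator 1 − (1+r)^(−36) = 0.294818397.
P = 9.77925 / 0.294818397 ≈ 33.17.

€33.17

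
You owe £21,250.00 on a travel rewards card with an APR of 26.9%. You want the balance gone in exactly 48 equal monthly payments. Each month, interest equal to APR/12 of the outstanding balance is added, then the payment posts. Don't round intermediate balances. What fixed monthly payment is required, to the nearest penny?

£727.29

Monthly rate r = 26.9%/12 = 2.24167% = 0.0224167.
Level-payment amortization: P = B₀·r / (1 − (1+r)^(−n)) = 21250.00·0.0224167 / (1 − 1.02242^(−48)).
Denominator 1 − (1+r)^(−48) = 0.654967647.
P = 476.354 / 0.654967647 ≈ 727.29.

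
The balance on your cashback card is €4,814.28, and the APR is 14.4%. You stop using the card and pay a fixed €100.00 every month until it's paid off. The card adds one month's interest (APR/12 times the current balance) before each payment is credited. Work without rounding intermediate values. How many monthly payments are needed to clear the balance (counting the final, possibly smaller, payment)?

Monthly rate r = 14.4%/12 = 1.2% = 0.012.
Recurrence: B ← B·(1+r) − €100.00.
Month 1: interest €57.77; balance after payment €4,772.05.
Month 2: interest €57.26; balance after payment €4,729.32.
Closed form: n = −ln(1 − rB₀/P)/ln(1+r) = −ln(0.42229)/ln(1.012) ≈ 72.269, so the balance reaches zero during payment 73.

73 months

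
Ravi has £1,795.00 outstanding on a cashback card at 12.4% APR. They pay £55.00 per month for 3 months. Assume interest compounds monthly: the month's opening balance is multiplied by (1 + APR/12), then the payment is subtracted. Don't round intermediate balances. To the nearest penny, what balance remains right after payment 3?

£1,684.51

Monthly rate r = 12.4%/12 = 1.03333% = 0.0103333.
Each month: B ← B·(1+r) − £55.00.
Month 1: interest £18.55; balance after payment £1,758.55.
Month 2: interest £18.17; balance after payment £1,721.72.
Month 3: interest £17.79; balance after payment £1,684.51.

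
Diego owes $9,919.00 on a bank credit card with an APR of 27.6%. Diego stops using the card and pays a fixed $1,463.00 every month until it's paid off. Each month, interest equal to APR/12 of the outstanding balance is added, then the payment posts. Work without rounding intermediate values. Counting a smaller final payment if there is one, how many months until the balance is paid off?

Monthly rate r = 27.6%/12 = 2.3% = 0.023.
Recurrence: B ← B·(1+r) − $1,463.00.
Month 1: interest $228.14; balance after payment $8,684.14.
Month 2: interest $199.74; balance after payment $7,420.87.
Closed form: n = −ln(1 − rB₀/P)/ln(1+r) = −ln(0.84406)/ln(1.023) ≈ 7.455, so the balance reaches zero during payment 8.

8 months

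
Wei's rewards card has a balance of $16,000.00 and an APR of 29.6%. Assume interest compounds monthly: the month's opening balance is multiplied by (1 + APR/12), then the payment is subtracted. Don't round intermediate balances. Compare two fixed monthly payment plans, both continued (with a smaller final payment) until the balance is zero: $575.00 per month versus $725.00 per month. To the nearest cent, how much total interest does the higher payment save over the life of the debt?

Monthly rate r = 29.6%/12 = 2.46667% = 0.0246667.
At $575.00/mo: n = ⌈−ln(1 − rB₀/P)/ln(1+r)⌉ = 48 payments (last $339.07); total interest = total paid − $16,000.00 = $11,364.07.
At $725.00/mo: 33 payments (last $189.56); total interest $7,389.56.
Interest saved = $11,364.07 − $7,389.56 = $3,974.51.

$3,974.51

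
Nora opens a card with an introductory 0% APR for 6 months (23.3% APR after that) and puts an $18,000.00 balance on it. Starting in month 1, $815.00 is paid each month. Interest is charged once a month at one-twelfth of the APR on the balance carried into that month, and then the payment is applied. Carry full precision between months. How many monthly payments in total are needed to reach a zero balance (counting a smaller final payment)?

Promo months 1–6 at r₀ = 0%/12 = 0; months 7+ at r₁ = 23.3%/12 = 0.0194167.
After month 6 (no interest yet): B = $18,000.00 − 6·$815.00 = $13,110.00.
Then at r₁ with $815.00/mo: n₂ = −ln(1 − r₁·B/P)/ln(1+r₁) ≈ 19.47 → 20 more payments.

26 payments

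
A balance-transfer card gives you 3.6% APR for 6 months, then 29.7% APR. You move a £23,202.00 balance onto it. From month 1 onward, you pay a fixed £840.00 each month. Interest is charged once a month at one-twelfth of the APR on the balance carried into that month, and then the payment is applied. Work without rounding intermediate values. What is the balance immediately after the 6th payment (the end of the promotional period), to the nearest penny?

£18,544.83

Promo months 1–6 at r₀ = 3.6%/12 = 0.003; months 7+ at r₁ = 29.7%/12 = 0.02475.
After month 6: iterate B ← B·(1+r₀) − £840.00 for 6 months → £18,544.83.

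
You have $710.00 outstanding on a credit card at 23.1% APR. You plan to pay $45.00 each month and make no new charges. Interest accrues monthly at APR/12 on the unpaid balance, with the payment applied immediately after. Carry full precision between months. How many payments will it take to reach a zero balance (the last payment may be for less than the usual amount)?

Monthly rate r = 23.1%/12 = 1.925% = 0.01925.
Recurrence: B ← B·(1+r) − $45.00.
Month 1: interest $13.67; balance after payment $678.67.
Month 2: interest $13.06; balance after payment $646.73.
Closed form: n = −ln(1 − rB₀/P)/ln(1+r) = −ln(0.69628)/ln(1.01925) ≈ 18.986, so the balance reaches zero during payment 19.

19 months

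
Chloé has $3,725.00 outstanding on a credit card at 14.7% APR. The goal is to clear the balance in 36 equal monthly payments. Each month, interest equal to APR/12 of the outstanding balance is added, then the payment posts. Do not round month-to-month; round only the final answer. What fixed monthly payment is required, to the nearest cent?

Monthly rate r = 14.7%/12 = 1.225% = 0.01225.
Level-payment amortization: P = B₀·r / (1 − (1+r)^(−n)) = 3725.00·0.01225 / (1 − 1.01225^(−36)).
Denominator 1 − (1+r)^(−36) = 0.354881162.
P = 45.6312 / 0.354881162 ≈ 128.58.

$128.58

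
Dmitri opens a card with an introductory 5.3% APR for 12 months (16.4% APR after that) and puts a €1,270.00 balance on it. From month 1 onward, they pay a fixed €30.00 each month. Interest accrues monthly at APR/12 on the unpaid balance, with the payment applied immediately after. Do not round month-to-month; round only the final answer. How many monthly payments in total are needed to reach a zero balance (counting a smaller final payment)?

55 months

Promo months 1–12 at r₀ = 5.3%/12 = 0.00441667; months 13+ at r₁ = 16.4%/12 = 0.0136667.
After month 12: iterate B ← B·(1+r₀) − €30.00 for 12 months → €970.09.
Then at r₁ with €30.00/mo: n₂ = −ln(1 − r₁·B/P)/ln(1+r₁) ≈ 42.97 → 43 more payments.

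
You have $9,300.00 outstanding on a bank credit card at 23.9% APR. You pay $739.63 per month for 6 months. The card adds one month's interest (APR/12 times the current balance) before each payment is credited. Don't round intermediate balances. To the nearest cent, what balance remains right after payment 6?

$5,803.48

Monthly rate r = 23.9%/12 = 1.99167% = 0.0199167.
Each month: B ← B·(1+r) − $739.63.
Month 1: interest $185.22; balance after payment $8,745.60.
Month 2: interest $174.18; balance after payment $8,180.15.
Month 3: interest $162.92; balance after payment $7,603.44.
Month 4: interest $151.44; balance after payment $7,015.24.
Month 5: interest $139.72; balance after payment $6,415.33.
Month 6: interest $127.77; balance after payment $5,803.48.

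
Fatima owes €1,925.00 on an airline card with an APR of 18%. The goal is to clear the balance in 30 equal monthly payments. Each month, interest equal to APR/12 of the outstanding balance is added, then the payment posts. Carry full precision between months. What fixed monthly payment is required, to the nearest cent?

Monthly rate r = 18%/12 = 1.5% = 0.015.
Level-payment amortization: P = B₀·r / (1 − (1+r)^(−n)) = 1925.00·0.015 / (1 − 1.015^(−30)).
Denominator 1 − (1+r)^(−30) = 0.36023757.
P = 28.875 / 0.36023757 ≈ 80.16.

€80.16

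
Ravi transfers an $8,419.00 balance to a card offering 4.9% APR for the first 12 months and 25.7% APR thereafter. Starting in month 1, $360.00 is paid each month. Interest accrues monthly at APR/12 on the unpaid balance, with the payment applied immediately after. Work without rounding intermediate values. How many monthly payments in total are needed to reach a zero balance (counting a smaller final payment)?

27 payments

Promo months 1–12 at r₀ = 4.9%/12 = 0.00408333; months 13+ at r₁ = 25.7%/12 = 0.0214167.
After month 12: iterate B ← B·(1+r₀) − $360.00 for 12 months → $4,422.57.
Then at r₁ with $360.00/mo: n₂ = −ln(1 − r₁·B/P)/ln(1+r₁) ≈ 14.41 → 15 more payments.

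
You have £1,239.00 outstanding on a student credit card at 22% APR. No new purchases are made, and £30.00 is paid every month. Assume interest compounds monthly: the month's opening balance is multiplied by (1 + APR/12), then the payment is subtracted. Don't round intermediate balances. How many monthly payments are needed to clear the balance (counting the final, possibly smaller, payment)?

78 payments

Monthly rate r = 22%/12 = 1.83333% = 0.0183333.
Recurrence: B ← B·(1+r) − £30.00.
Month 1: interest £22.71; balance after payment £1,231.71.
Month 2: interest £22.58; balance after payment £1,224.30.
Closed form: n = −ln(1 − rB₀/P)/ln(1+r) = −ln(0.24283)/ln(1.01833) ≈ 77.908, so the balance reaches zero during payment 78.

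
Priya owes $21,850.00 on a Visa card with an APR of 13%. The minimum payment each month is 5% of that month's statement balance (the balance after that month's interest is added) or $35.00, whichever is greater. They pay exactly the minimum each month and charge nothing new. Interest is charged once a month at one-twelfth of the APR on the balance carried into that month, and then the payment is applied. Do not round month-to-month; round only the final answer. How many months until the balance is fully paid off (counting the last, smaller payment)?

108 months

Monthly rate r = 13%/12 = 1.08333% = 0.0108333.
While 5% of the post-interest balance exceeds $35.00, each month B ← (B·(1+r))·(1 − 0.05), i.e. B shrinks by the factor (1+r)·0.95 = 0.96029.
This holds for months 1–86. Entering month 87 the balance is $670.07; 5% of the post-interest balance is now below $35.00, so the flat $35.00 minimum applies from here.
From month 87 a fixed $35.00 at rate r clears $670.07 in 22 more payments. Total: 86 + 22 = 108 months.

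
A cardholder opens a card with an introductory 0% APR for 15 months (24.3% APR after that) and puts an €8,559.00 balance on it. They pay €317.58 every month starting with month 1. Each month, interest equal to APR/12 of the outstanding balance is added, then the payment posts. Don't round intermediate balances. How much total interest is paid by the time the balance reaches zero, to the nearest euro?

€594

Promo months 1–15 at r₀ = 0%/12 = 0; months 16+ at r₁ = 24.3%/12 = 0.02025.
After month 15 (no interest yet): B = €8,559.00 − 15·€317.58 = €3,795.30.
Then at r₁ with €317.58/mo: n₂ = −ln(1 − r₁·B/P)/ln(1+r₁) ≈ 13.82 → 14 more payments.
Total paid = 28·€317.58 + €261.12 = €9,153.36; interest = €9,153.36 − €8,559.00 = €594.36.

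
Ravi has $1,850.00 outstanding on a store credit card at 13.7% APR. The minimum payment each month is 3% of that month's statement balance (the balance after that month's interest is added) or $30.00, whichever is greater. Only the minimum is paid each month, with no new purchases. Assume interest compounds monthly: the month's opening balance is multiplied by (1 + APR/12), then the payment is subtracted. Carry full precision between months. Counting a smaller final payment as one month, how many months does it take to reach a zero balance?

75 months

Monthly rate r = 13.7%/12 = 1.14167% = 0.0114167.
While 3% of the post-interest balance exceeds $30.00, each month B ← (B·(1+r))·(1 − 0.03), i.e. B shrinks by the factor (1+r)·0.97 = 0.98107.
This holds for months 1–33. Entering month 34 the balance is $984.76; 3% of the post-interest balance is now below $30.00, so the flat $30.00 minimum applies from here.
From month 34 a fixed $30.00 at rate r clears $984.76 in 42 more payments. Total: 33 + 42 = 75 months.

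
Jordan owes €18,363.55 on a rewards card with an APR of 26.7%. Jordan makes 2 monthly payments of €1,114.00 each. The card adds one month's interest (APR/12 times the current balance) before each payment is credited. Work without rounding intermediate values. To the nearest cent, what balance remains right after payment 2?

Monthly rate r = 26.7%/12 = 2.225% = 0.02225.
Each month: B ← B·(1+r) − €1,114.00.
Month 1: interest €408.59; balance after payment €17,658.14.
Month 2: interest €392.89; balance after payment €16,937.03.

€16,937.03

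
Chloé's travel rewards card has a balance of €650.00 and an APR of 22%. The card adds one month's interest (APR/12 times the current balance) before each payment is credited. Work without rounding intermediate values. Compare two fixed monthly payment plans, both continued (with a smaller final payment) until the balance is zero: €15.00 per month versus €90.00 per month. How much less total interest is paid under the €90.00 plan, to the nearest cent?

Monthly rate r = 22%/12 = 1.83333% = 0.0183333.
At €15.00/mo: n = ⌈−ln(1 − rB₀/P)/ln(1+r)⌉ = 88 payments (last €1.24); total interest = total paid − €650.00 = €656.24.
At €90.00/mo: 8 payments (last €73.75); total interest €53.75.
Interest saved = €656.24 − €53.75 = €602.49.

€602.49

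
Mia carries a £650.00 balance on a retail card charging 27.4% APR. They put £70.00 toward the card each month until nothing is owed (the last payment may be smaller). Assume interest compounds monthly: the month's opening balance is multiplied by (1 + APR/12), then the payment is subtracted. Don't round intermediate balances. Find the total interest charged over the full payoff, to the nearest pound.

Monthly rate r = 27.4%/12 = 2.28333% = 0.0228333.
Payoff takes n = ⌈−ln(1 − rB₀/P)/ln(1+r)⌉ = ⌈10.555⌉ = 11 payments; the last is £39.02.
Total paid = 10·£70.00 + £39.02 = £739.02.
Total interest = total paid − principal = £739.02 − £650.00 = £89.02.

£89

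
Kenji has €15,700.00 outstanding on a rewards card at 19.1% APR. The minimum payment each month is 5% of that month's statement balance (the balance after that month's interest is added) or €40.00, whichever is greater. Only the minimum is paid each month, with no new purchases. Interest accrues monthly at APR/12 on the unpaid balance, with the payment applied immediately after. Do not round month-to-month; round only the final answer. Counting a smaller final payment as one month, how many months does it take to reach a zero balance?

Monthly rate r = 19.1%/12 = 1.59167% = 0.0159167.
While 5% of the post-interest balance exceeds €40.00, each month B ← (B·(1+r))·(1 − 0.05), i.e. B shrinks by the factor (1+r)·0.95 = 0.96512.
This holds for months 1–85. Entering month 86 the balance is €767.97; 5% of the post-interest balance is now below €40.00, so the flat €40.00 minimum applies from here.
From month 86 a fixed €40.00 at rate r clears €767.97 in 24 more payments. Total: 85 + 24 = 109 months.

109 months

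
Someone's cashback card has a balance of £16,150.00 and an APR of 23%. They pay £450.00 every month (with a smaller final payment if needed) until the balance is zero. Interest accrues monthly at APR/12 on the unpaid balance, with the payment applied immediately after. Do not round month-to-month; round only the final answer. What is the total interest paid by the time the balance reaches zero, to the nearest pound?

£11,449

Monthly rate r = 23%/12 = 1.91667% = 0.0191667.
Payoff takes n = ⌈−ln(1 − rB₀/P)/ln(1+r)⌉ = ⌈61.328⌉ = 62 payments; the last is £148.69.
Total paid = 61·£450.00 + £148.69 = £27,598.69.
Total interest = total paid − principal = £27,598.69 − £16,150.00 = £11,448.69.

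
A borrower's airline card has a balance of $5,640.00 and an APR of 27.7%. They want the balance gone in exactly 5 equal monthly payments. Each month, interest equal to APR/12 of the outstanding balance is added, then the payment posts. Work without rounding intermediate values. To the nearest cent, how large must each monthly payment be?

$1,207.30

Monthly rate r = 27.7%/12 = 2.30833% = 0.0230833.
Level-payment amortization: P = B₀·r / (1 − (1+r)^(−n)) = 5640.00·0.0230833 / (1 − 1.02308^(−5)).
Denominator 1 − (1+r)^(−5) = 0.107835474.
P = 130.19 / 0.107835474 ≈ 1207.30.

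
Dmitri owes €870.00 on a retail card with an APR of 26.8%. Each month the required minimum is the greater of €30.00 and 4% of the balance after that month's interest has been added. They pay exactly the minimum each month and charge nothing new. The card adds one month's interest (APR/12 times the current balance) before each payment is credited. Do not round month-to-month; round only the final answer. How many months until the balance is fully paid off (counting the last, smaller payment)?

Monthly rate r = 26.8%/12 = 2.23333% = 0.0223333.
While 4% of the post-interest balance exceeds €30.00, each month B ← (B·(1+r))·(1 − 0.04), i.e. B shrinks by the factor (1+r)·0.96 = 0.98144.
This holds for months 1–10. Entering month 11 the balance is €721.37; 4% of the post-interest balance is now below €30.00, so the flat €30.00 minimum applies from here.
From month 11 a fixed €30.00 at rate r clears €721.37 in 35 more payments. Total: 10 + 35 = 45 months.

45 months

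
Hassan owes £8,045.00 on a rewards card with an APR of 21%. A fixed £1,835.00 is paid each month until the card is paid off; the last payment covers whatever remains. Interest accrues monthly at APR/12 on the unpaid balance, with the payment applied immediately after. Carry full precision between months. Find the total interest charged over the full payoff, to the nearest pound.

Monthly rate r = 21%/12 = 1.75% = 0.0175.
Payoff takes n = ⌈−ln(1 − rB₀/P)/ln(1+r)⌉ = ⌈4.601⌉ = 5 payments; the last is £1,107.22.
Total paid = 4·£1,835.00 + £1,107.22 = £8,447.22.
Total interest = total paid − principal = £8,447.22 − £8,045.00 = £402.22.

£402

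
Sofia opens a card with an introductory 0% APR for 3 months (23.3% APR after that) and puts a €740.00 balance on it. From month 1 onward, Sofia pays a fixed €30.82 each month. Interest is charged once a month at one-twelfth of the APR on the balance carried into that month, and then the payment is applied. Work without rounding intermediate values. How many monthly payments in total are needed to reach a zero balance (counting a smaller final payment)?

31 payments

Promo months 1–3 at r₀ = 0%/12 = 0; months 4+ at r₁ = 23.3%/12 = 0.0194167.
After month 3 (no interest yet): B = €740.00 − 3·€30.82 = €647.54.
Then at r₁ with €30.82/mo: n₂ = −ln(1 − r₁·B/P)/ln(1+r₁) ≈ 27.26 → 28 more payments.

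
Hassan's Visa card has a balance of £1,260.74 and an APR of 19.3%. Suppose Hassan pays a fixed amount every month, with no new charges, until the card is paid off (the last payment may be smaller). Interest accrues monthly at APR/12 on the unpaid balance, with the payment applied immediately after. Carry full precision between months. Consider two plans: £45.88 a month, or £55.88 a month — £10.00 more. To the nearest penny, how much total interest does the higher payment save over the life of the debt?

£98.61

Monthly rate r = 19.3%/12 = 1.60833% = 0.0160833.
At £45.88/mo: n = ⌈−ln(1 − rB₀/P)/ln(1+r)⌉ = 37 payments (last £25.75); total interest = total paid − £1,260.74 = £416.69.
At £55.88/mo: 29 payments (last £14.18); total interest £318.08.
Interest saved = £416.69 − £318.08 = £98.61.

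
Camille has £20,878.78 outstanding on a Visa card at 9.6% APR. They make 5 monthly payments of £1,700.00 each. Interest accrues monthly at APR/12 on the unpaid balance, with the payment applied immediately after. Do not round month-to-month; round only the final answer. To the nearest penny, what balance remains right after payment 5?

Monthly rate r = 9.6%/12 = 0.8% = 0.008.
Each month: B ← B·(1+r) − £1,700.00.
Month 1: interest £167.03; balance after payment £19,345.81.
Month 2: interest £154.77; balance after payment £17,800.58.
Month 3: interest £142.40; balance after payment £16,242.98.
Month 4: interest £129.94; balance after payment £14,672.93.
Month 5: interest £117.38; balance after payment £13,090.31.

£13,090.31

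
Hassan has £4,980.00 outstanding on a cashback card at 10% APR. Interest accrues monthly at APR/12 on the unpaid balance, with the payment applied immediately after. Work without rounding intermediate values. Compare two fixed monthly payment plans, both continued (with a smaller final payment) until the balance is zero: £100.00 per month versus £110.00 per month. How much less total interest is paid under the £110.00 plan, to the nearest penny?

£182.41

Monthly rate r = 10%/12 = 0.833333% = 0.00833333.
At £100.00/mo: n = ⌈−ln(1 − rB₀/P)/ln(1+r)⌉ = 65 payments (last £60.59); total interest = total paid − £4,980.00 = £1,480.59.
At £110.00/mo: 58 payments (last £8.18); total interest £1,298.18.
Interest saved = £1,480.59 − £1,298.18 = £182.41.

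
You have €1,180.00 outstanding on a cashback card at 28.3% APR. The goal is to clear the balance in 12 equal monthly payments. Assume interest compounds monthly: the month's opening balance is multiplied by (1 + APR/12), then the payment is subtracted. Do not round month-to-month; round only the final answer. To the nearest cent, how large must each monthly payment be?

€114.05

Monthly rate r = 28.3%/12 = 2.35833% = 0.0235833.
Level-payment amortization: P = B₀·r / (1 − (1+r)^(−n)) = 1180.00·0.0235833 / (1 − 1.02358^(−12)).
Denominator 1 − (1+r)^(−12) = 0.244000461.
P = 27.8283 / 0.244000461 ≈ 114.05.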